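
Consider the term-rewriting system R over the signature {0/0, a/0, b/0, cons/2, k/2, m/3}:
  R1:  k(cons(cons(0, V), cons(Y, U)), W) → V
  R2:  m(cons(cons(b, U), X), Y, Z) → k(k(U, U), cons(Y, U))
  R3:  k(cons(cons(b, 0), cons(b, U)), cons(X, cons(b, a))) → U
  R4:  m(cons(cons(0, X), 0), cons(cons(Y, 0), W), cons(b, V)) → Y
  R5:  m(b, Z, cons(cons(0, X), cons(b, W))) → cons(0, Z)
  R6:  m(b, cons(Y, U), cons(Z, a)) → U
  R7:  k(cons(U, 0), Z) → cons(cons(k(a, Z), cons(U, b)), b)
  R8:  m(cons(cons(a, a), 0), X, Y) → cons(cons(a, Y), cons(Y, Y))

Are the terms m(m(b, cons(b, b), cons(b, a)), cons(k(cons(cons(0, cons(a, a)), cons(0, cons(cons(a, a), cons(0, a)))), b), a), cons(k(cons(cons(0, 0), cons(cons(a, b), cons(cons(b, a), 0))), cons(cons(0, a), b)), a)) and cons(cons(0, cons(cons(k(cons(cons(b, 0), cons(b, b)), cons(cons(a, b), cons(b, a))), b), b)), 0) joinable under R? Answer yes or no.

no — NF(t₁) = a, NF(t₂) = cons(cons(0, cons(cons(b, b), b)), 0)

Reduce t₁ = m(m(b, cons(b, b), cons(b, a)), cons(k(cons(cons(0, cons(a, a)), cons(0, cons(cons(a, a), cons(0, a)))), b), a), cons(k(cons(cons(0, 0), cons(cons(a, b), cons(cons(b, a), 0))), cons(cons(0, a), b)), a)):
1. m(m(b, cons(b, b), cons(b, a)), cons(k(cons(cons(0, cons(a, a)), cons(0, cons(cons(a, a), cons(0, a)))), b), a), cons(k(cons(cons(0, 0), cons(cons(a, b), cons(cons(b, a), 0))), cons(cons(0, a), b)), a))  →  m(b, cons(k(cons(cons(0, cons(a, a)), cons(0, cons(cons(a, a), cons(0, a)))), b), a), cons(k(cons(cons(0, 0), cons(cons(a, b), cons(cons(b, a), 0))), cons(cons(0, a), b)), a))   [R6 at 1]
2. m(b, cons(k(cons(cons(0, cons(a, a)), cons(0, cons(cons(a, a), cons(0, a)))), b), a), cons(k(cons(cons(0, 0), cons(cons(a, b), cons(cons(b, a), 0))), cons(cons(0, a), b)), a))  →  a   [R6 at ε]

Reduce t₂ = cons(cons(0, cons(cons(k(cons(cons(b, 0), cons(b, b)), cons(cons(a, b), cons(b, a))), b), b)), 0):
1. cons(cons(0, cons(cons(k(cons(cons(b, 0), cons(b, b)), cons(cons(a, b), cons(b, a))), b), b)), 0)  →  cons(cons(0, cons(cons(b, b), b)), 0)   [R3 at 1.2.1.1]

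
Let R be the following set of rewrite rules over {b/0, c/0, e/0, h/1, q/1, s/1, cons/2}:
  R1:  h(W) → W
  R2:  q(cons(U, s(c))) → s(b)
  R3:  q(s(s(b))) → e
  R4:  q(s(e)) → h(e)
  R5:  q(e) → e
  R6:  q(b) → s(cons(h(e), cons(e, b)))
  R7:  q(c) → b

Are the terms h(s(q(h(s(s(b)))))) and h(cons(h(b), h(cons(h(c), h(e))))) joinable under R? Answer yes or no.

Reduce t₁ = h(s(q(h(s(s(b)))))):
1. h(s(q(h(s(s(b))))))  →  s(q(h(s(s(b)))))   [R1 at ε]
2. s(q(h(s(s(b)))))  →  s(q(s(s(b))))   [R1 at 1.1]
3. s(q(s(s(b))))  →  s(e)   [R3 at 1]

Reduce t₂ = h(cons(h(b), h(cons(h(c), h(e))))):
1. h(cons(h(b), h(cons(h(c), h(e)))))  →  cons(h(b), h(cons(h(c), h(e))))   [R1 at ε]
2. cons(h(b), h(cons(h(c), h(e))))  →  cons(b, h(cons(h(c), h(e))))   [R1 at 1]
3. cons(b, h(cons(h(c), h(e))))  →  cons(b, cons(h(c), h(e)))   [R1 at 2]
4. cons(b, cons(h(c), h(e)))  →  cons(b, cons(c, h(e)))   [R1 at 2.1]
5. cons(b, cons(c, h(e)))  →  cons(b, cons(c, e))   [R1 at 2.2]

no — NF(t₁) = s(e), NF(t₂) = cons(b, cons(c, e))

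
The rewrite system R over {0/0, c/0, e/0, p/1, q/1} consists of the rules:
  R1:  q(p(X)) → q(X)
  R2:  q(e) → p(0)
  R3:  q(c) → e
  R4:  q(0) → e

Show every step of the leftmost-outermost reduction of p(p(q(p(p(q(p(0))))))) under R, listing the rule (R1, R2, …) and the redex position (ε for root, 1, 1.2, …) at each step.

1. p(p(q(p(p(q(p(0)))))))  →  p(p(q(p(q(p(0))))))   [R1 at 1.1]
2. p(p(q(p(q(p(0))))))  →  p(p(q(q(p(0)))))   [R1 at 1.1]
3. p(p(q(q(p(0)))))  →  p(p(q(q(0))))   [R1 at 1.1.1]
4. p(p(q(q(0))))  →  p(p(q(e)))   [R4 at 1.1.1]
5. p(p(q(e)))  →  p(p(p(0)))   [R2 at 1.1]

p(p(p(0)))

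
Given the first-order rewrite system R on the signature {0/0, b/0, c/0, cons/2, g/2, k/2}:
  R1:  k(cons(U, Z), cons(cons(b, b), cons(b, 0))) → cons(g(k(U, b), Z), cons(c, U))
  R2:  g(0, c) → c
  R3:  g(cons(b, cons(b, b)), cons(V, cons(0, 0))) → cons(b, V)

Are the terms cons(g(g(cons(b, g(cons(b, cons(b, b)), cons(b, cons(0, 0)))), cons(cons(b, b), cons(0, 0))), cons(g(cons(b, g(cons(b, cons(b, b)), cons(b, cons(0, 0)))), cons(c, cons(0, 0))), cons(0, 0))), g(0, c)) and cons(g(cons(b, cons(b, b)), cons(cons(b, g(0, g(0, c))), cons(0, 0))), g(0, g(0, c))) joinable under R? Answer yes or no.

yes — NF(t₁) = cons(cons(b, cons(b, c)), c), NF(t₂) = cons(cons(b, cons(b, c)), c)

Reduce t₁ = cons(g(g(cons(b, g(cons(b, cons(b, b)), cons(b, cons(0, 0)))), cons(cons(b, b), cons(0, 0))), cons(g(cons(b, g(cons(b, cons(b, b)), cons(b, cons(0, 0)))), cons(c, cons(0, 0))), cons(0, 0))), g(0, c)):
1. cons(g(g(cons(b, g(cons(b, cons(b, b)), cons(b, cons(0, 0)))), cons(cons(b, b), cons(0, 0))), cons(g(cons(b, g(cons(b, cons(b, b)), cons(b, cons(0, 0)))), cons(c, cons(0, 0))), cons(0, 0))), g(0, c))  →  cons(g(g(cons(b, cons(b, b)), cons(cons(b, b), cons(0, 0))), cons(g(cons(b, g(cons(b, cons(b, b)), cons(b, cons(0, 0)))), cons(c, cons(0, 0))), cons(0, 0))), g(0, c))   [R3 at 1.1.1.2]
2. cons(g(g(cons(b, cons(b, b)), cons(cons(b, b), cons(0, 0))), cons(g(cons(b, g(cons(b, cons(b, b)), cons(b, cons(0, 0)))), cons(c, cons(0, 0))), cons(0, 0))), g(0, c))  →  cons(g(cons(b, cons(b, b)), cons(g(cons(b, g(cons(b, cons(b, b)), cons(b, cons(0, 0)))), cons(c, cons(0, 0))), cons(0, 0))), g(0, c))   [R3 at 1.1]
3. cons(g(cons(b, cons(b, b)), cons(g(cons(b, g(cons(b, cons(b, b)), cons(b, cons(0, 0)))), cons(c, cons(0, 0))), cons(0, 0))), g(0, c))  →  cons(cons(b, g(cons(b, g(cons(b, cons(b, b)), cons(b, cons(0, 0)))), cons(c, cons(0, 0)))), g(0, c))   [R3 at 1]
4. cons(cons(b, g(cons(b, g(cons(b, cons(b, b)), cons(b, cons(0, 0)))), cons(c, cons(0, 0)))), g(0, c))  →  cons(cons(b, g(cons(b, cons(b, b)), cons(c, cons(0, 0)))), g(0, c))   [R3 at 1.2.1.2]
5. cons(cons(b, g(cons(b, cons(b, b)), cons(c, cons(0, 0)))), g(0, c))  →  cons(cons(b, cons(b, c)), g(0, c))   [R3 at 1.2]
6. cons(cons(b, cons(b, c)), g(0, c))  →  cons(cons(b, cons(b, c)), c)   [R2 at 2]

Reduce t₂ = cons(g(cons(b, cons(b, b)), cons(cons(b, g(0, g(0, c))), cons(0, 0))), g(0, g(0, c))):
1. cons(g(cons(b, cons(b, b)), cons(cons(b, g(0, g(0, c))), cons(0, 0))), g(0, g(0, c)))  →  cons(cons(b, cons(b, g(0, g(0, c)))), g(0, g(0, c)))   [R3 at 1]
2. cons(cons(b, cons(b, g(0, g(0, c)))), g(0, g(0, c)))  →  cons(cons(b, cons(b, g(0, c))), g(0, g(0, c)))   [R2 at 1.2.2.2]
3. cons(cons(b, cons(b, g(0, c))), g(0, g(0, c)))  →  cons(cons(b, cons(b, c)), g(0, g(0, c)))   [R2 at 1.2.2]
4. cons(cons(b, cons(b, c)), g(0, g(0, c)))  →  cons(cons(b, cons(b, c)), g(0, c))   [R2 at 2.2]
5. cons(cons(b, cons(b, c)), g(0, c))  →  cons(cons(b, cons(b, c)), c)   [R2 at 2]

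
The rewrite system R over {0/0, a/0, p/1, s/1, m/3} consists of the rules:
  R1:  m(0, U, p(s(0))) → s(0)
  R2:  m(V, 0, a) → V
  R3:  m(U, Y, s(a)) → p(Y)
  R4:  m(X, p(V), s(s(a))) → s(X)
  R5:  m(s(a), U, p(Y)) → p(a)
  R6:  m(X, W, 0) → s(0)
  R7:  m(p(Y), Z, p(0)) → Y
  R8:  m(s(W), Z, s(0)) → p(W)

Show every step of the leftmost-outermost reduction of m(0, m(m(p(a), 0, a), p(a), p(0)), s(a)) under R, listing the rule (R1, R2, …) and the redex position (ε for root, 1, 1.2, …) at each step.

1. m(0, m(m(p(a), 0, a), p(a), p(0)), s(a))  →  p(m(m(p(a), 0, a), p(a), p(0)))   [R3 at ε]
2. p(m(m(p(a), 0, a), p(a), p(0)))  →  p(m(p(a), p(a), p(0)))   [R2 at 1.1]
3. p(m(p(a), p(a), p(0)))  →  p(a)   [R7 at 1]

p(a)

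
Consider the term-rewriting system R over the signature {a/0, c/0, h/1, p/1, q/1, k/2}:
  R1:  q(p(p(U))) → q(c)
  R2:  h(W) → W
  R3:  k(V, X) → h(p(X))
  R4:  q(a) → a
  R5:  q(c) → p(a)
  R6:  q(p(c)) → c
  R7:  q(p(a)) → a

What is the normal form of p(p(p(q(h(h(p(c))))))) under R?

1. p(p(p(q(h(h(p(c)))))))  →  p(p(p(q(h(p(c))))))   [R2 at 1.1.1.1]
2. p(p(p(q(h(p(c))))))  →  p(p(p(q(p(c)))))   [R2 at 1.1.1.1]
3. p(p(p(q(p(c)))))  →  p(p(p(c)))   [R6 at 1.1.1]

p(p(p(c)))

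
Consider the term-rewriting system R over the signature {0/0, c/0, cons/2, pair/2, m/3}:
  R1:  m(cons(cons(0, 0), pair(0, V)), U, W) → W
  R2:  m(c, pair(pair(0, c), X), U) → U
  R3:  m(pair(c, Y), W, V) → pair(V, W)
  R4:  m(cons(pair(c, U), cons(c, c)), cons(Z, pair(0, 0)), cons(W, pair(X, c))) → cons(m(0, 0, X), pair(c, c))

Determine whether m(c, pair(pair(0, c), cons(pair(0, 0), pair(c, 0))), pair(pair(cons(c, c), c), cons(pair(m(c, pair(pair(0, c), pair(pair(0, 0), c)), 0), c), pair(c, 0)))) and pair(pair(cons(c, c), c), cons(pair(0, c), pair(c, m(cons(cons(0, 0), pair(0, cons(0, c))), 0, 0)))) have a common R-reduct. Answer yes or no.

yes — NF(t₁) = pair(pair(cons(c, c), c), cons(pair(0, c), pair(c, 0))), NF(t₂) = pair(pair(cons(c, c), c), cons(pair(0, c), pair(c, 0)))

Reduce t₁ = m(c, pair(pair(0, c), cons(pair(0, 0), pair(c, 0))), pair(pair(cons(c, c), c), cons(pair(m(c, pair(pair(0, c), pair(pair(0, 0), c)), 0), c), pair(c, 0)))):
1. m(c, pair(pair(0, c), cons(pair(0, 0), pair(c, 0))), pair(pair(cons(c, c), c), cons(pair(m(c, pair(pair(0, c), pair(pair(0, 0), c)), 0), c), pair(c, 0))))  →  pair(pair(cons(c, c), c), cons(pair(m(c, pair(pair(0, c), pair(pair(0, 0), c)), 0), c), pair(c, 0)))   [R2 at ε]
2. pair(pair(cons(c, c), c), cons(pair(m(c, pair(pair(0, c), pair(pair(0, 0), c)), 0), c), pair(c, 0)))  →  pair(pair(cons(c, c), c), cons(pair(0, c), pair(c, 0)))   [R2 at 2.1.1]

Reduce t₂ = pair(pair(cons(c, c), c), cons(pair(0, c), pair(c, m(cons(cons(0, 0), pair(0, cons(0, c))), 0, 0)))):
1. pair(pair(cons(c, c), c), cons(pair(0, c), pair(c, m(cons(cons(0, 0), pair(0, cons(0, c))), 0, 0))))  →  pair(pair(cons(c, c), c), cons(pair(0, c), pair(c, 0)))   [R1 at 2.2.2]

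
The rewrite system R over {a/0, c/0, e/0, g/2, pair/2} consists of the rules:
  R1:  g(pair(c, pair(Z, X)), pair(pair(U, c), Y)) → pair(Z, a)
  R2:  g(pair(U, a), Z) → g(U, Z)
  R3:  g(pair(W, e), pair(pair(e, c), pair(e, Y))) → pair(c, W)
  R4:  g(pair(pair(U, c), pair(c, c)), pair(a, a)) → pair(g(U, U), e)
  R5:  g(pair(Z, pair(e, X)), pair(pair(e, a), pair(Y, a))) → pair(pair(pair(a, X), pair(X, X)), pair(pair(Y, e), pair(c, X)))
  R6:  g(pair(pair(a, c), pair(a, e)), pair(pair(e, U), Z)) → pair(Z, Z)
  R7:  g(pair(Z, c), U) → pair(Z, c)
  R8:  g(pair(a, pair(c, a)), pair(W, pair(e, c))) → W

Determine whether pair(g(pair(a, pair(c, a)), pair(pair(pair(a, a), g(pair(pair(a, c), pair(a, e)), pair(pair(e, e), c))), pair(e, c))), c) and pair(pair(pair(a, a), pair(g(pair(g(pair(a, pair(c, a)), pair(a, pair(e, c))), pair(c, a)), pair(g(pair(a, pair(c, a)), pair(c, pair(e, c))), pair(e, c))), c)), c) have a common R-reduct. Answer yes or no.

Reduce t₁ = pair(g(pair(a, pair(c, a)), pair(pair(pair(a, a), g(pair(pair(a, c), pair(a, e)), pair(pair(e, e), c))), pair(e, c))), c):
1. pair(g(pair(a, pair(c, a)), pair(pair(pair(a, a), g(pair(pair(a, c), pair(a, e)), pair(pair(e, e), c))), pair(e, c))), c)  →  pair(pair(pair(a, a), g(pair(pair(a, c), pair(a, e)), pair(pair(e, e), c))), c)   [R8 at 1]
2. pair(pair(pair(a, a), g(pair(pair(a, c), pair(a, e)), pair(pair(e, e), c))), c)  →  pair(pair(pair(a, a), pair(c, c)), c)   [R6 at 1.2]

Reduce t₂ = pair(pair(pair(a, a), pair(g(pair(g(pair(a, pair(c, a)), pair(a, pair(e, c))), pair(c, a)), pair(g(pair(a, pair(c, a)), pair(c, pair(e, c))), pair(e, c))), c)), c):
1. pair(pair(pair(a, a), pair(g(pair(g(pair(a, pair(c, a)), pair(a, pair(e, c))), pair(c, a)), pair(g(pair(a, pair(c, a)), pair(c, pair(e, c))), pair(e, c))), c)), c)  →  pair(pair(pair(a, a), pair(g(pair(a, pair(c, a)), pair(g(pair(a, pair(c, a)), pair(c, pair(e, c))), pair(e, c))), c)), c)   [R8 at 1.2.1.1.1]
2. pair(pair(pair(a, a), pair(g(pair(a, pair(c, a)), pair(g(pair(a, pair(c, a)), pair(c, pair(e, c))), pair(e, c))), c)), c)  →  pair(pair(pair(a, a), pair(g(pair(a, pair(c, a)), pair(c, pair(e, c))), c)), c)   [R8 at 1.2.1]
3. pair(pair(pair(a, a), pair(g(pair(a, pair(c, a)), pair(c, pair(e, c))), c)), c)  →  pair(pair(pair(a, a), pair(c, c)), c)   [R8 at 1.2.1]

yes — NF(t₁) = pair(pair(pair(a, a), pair(c, c)), c), NF(t₂) = pair(pair(pair(a, a), pair(c, c)), c)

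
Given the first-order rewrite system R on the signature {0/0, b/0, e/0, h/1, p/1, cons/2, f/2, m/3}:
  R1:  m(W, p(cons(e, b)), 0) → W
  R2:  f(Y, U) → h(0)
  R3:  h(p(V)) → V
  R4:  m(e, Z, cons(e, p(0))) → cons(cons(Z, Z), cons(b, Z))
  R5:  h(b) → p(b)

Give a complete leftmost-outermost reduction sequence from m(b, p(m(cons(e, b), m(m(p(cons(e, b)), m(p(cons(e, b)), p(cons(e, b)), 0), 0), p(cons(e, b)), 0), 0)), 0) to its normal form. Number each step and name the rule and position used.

b

1. m(b, p(m(cons(e, b), m(m(p(cons(e, b)), m(p(cons(e, b)), p(cons(e, b)), 0), 0), p(cons(e, b)), 0), 0)), 0)  →  m(b, p(m(cons(e, b), m(p(cons(e, b)), m(p(cons(e, b)), p(cons(e, b)), 0), 0), 0)), 0)   [R1 at 2.1.2]
2. m(b, p(m(cons(e, b), m(p(cons(e, b)), m(p(cons(e, b)), p(cons(e, b)), 0), 0), 0)), 0)  →  m(b, p(m(cons(e, b), m(p(cons(e, b)), p(cons(e, b)), 0), 0)), 0)   [R1 at 2.1.2.2]
3. m(b, p(m(cons(e, b), m(p(cons(e, b)), p(cons(e, b)), 0), 0)), 0)  →  m(b, p(m(cons(e, b), p(cons(e, b)), 0)), 0)   [R1 at 2.1.2]
4. m(b, p(m(cons(e, b), p(cons(e, b)), 0)), 0)  →  m(b, p(cons(e, b)), 0)   [R1 at 2.1]
5. m(b, p(cons(e, b)), 0)  →  b   [R1 at ε]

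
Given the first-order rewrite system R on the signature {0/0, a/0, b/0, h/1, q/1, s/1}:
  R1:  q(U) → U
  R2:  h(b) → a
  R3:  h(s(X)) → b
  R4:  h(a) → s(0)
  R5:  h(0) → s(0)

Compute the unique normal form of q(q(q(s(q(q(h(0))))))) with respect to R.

1. q(q(q(s(q(q(h(0)))))))  →  q(q(s(q(q(h(0))))))   [R1 at ε]
2. q(q(s(q(q(h(0))))))  →  q(s(q(q(h(0)))))   [R1 at ε]
3. q(s(q(q(h(0)))))  →  s(q(q(h(0))))   [R1 at ε]
4. s(q(q(h(0))))  →  s(q(h(0)))   [R1 at 1]
5. s(q(h(0)))  →  s(h(0))   [R1 at 1]
6. s(h(0))  →  s(s(0))   [R5 at 1]

s(s(0))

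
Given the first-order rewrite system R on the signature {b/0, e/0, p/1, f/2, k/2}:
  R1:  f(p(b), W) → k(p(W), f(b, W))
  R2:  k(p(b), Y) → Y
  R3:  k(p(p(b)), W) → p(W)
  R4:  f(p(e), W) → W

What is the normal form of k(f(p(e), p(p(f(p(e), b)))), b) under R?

p(b)

1. k(f(p(e), p(p(f(p(e), b)))), b)  →  k(p(p(f(p(e), b))), b)   [R4 at 1]
2. k(p(p(f(p(e), b))), b)  →  k(p(p(b)), b)   [R4 at 1.1.1]
3. k(p(p(b)), b)  →  p(b)   [R3 at ε]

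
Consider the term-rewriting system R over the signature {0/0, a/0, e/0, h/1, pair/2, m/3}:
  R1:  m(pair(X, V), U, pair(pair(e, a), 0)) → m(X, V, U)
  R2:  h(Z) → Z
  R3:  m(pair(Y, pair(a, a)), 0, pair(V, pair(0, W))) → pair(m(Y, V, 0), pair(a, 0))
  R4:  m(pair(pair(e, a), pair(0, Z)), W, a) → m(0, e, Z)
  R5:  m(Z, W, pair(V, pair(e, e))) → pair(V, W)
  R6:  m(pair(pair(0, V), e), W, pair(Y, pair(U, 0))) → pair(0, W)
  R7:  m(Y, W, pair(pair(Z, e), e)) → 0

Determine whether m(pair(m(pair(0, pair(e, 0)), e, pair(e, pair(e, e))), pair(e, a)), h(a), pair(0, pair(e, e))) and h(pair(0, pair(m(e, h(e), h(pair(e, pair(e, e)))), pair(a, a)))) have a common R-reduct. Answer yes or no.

Reduce t₁ = m(pair(m(pair(0, pair(e, 0)), e, pair(e, pair(e, e))), pair(e, a)), h(a), pair(0, pair(e, e))):
1. m(pair(m(pair(0, pair(e, 0)), e, pair(e, pair(e, e))), pair(e, a)), h(a), pair(0, pair(e, e)))  →  pair(0, h(a))   [R5 at ε]
2. pair(0, h(a))  →  pair(0, a)   [R2 at 2]

Reduce t₂ = h(pair(0, pair(m(e, h(e), h(pair(e, pair(e, e)))), pair(a, a)))):
1. h(pair(0, pair(m(e, h(e), h(pair(e, pair(e, e)))), pair(a, a))))  →  pair(0, pair(m(e, h(e), h(pair(e, pair(e, e)))), pair(a, a)))   [R2 at ε]
2. pair(0, pair(m(e, h(e), h(pair(e, pair(e, e)))), pair(a, a)))  →  pair(0, pair(m(e, e, h(pair(e, pair(e, e)))), pair(a, a)))   [R2 at 2.1.2]
3. pair(0, pair(m(e, e, h(pair(e, pair(e, e)))), pair(a, a)))  →  pair(0, pair(m(e, e, pair(e, pair(e, e))), pair(a, a)))   [R2 at 2.1.3]
4. pair(0, pair(m(e, e, pair(e, pair(e, e))), pair(a, a)))  →  pair(0, pair(pair(e, e), pair(a, a)))   [R5 at 2.1]

no — NF(t₁) = pair(0, a), NF(t₂) = pair(0, pair(pair(e, e), pair(a, a)))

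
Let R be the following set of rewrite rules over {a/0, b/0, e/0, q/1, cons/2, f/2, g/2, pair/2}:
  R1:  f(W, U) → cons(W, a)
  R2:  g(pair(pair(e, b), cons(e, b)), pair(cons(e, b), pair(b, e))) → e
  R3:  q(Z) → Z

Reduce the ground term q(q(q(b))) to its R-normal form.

b

1. q(q(q(b)))  →  q(q(b))   [R3 at ε]
2. q(q(b))  →  q(b)   [R3 at ε]
3. q(b)  →  b   [R3 at ε]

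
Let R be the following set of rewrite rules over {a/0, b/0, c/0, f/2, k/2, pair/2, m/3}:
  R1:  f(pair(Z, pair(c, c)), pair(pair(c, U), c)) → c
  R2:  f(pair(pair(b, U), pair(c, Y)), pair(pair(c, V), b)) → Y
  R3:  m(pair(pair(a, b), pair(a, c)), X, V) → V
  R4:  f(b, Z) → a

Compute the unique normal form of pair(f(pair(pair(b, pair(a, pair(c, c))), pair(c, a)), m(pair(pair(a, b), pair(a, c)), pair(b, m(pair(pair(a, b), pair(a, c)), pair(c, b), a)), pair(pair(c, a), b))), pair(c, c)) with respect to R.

pair(a, pair(c, c))

1. pair(f(pair(pair(b, pair(a, pair(c, c))), pair(c, a)), m(pair(pair(a, b), pair(a, c)), pair(b, m(pair(pair(a, b), pair(a, c)), pair(c, b), a)), pair(pair(c, a), b))), pair(c, c))  →  pair(f(pair(pair(b, pair(a, pair(c, c))), pair(c, a)), pair(pair(c, a), b)), pair(c, c))   [R3 at 1.2]
2. pair(f(pair(pair(b, pair(a, pair(c, c))), pair(c, a)), pair(pair(c, a), b)), pair(c, c))  →  pair(a, pair(c, c))   [R2 at 1]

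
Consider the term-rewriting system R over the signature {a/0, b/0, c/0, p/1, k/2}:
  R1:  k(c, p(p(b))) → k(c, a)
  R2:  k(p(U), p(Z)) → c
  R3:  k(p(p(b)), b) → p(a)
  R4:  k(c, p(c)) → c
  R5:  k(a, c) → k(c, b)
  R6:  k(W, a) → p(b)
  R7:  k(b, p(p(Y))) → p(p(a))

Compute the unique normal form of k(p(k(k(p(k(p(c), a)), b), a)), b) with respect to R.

1. k(p(k(k(p(k(p(c), a)), b), a)), b)  →  k(p(p(b)), b)   [R6 at 1.1]
2. k(p(p(b)), b)  →  p(a)   [R3 at ε]

p(a)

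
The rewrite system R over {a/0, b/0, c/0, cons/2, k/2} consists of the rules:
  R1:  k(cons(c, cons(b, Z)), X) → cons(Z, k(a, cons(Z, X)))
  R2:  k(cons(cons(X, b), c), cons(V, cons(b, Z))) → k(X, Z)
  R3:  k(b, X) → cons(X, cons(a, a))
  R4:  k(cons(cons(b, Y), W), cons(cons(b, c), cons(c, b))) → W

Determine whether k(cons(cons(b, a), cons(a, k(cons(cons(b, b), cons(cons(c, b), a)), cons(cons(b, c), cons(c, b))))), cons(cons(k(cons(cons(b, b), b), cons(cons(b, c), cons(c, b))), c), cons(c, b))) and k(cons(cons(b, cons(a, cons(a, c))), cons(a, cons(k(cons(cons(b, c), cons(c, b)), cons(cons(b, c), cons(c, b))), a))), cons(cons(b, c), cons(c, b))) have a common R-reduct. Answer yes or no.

Reduce t₁ = k(cons(cons(b, a), cons(a, k(cons(cons(b, b), cons(cons(c, b), a)), cons(cons(b, c), cons(c, b))))), cons(cons(k(cons(cons(b, b), b), cons(cons(b, c), cons(c, b))), c), cons(c, b))):
1. k(cons(cons(b, a), cons(a, k(cons(cons(b, b), cons(cons(c, b), a)), cons(cons(b, c), cons(c, b))))), cons(cons(k(cons(cons(b, b), b), cons(cons(b, c), cons(c, b))), c), cons(c, b)))  →  k(cons(cons(b, a), cons(a, cons(cons(c, b), a))), cons(cons(k(cons(cons(b, b), b), cons(cons(b, c), cons(c, b))), c), cons(c, b)))   [R4 at 1.2.2]
2. k(cons(cons(b, a), cons(a, cons(cons(c, b), a))), cons(cons(k(cons(cons(b, b), b), cons(cons(b, c), cons(c, b))), c), cons(c, b)))  →  k(cons(cons(b, a), cons(a, cons(cons(c, b), a))), cons(cons(b, c), cons(c, b)))   [R4 at 2.1.1]
3. k(cons(cons(b, a), cons(a, cons(cons(c, b), a))), cons(cons(b, c), cons(c, b)))  →  cons(a, cons(cons(c, b), a))   [R4 at ε]

Reduce t₂ = k(cons(cons(b, cons(a, cons(a, c))), cons(a, cons(k(cons(cons(b, c), cons(c, b)), cons(cons(b, c), cons(c, b))), a))), cons(cons(b, c), cons(c, b))):
1. k(cons(cons(b, cons(a, cons(a, c))), cons(a, cons(k(cons(cons(b, c), cons(c, b)), cons(cons(b, c), cons(c, b))), a))), cons(cons(b, c), cons(c, b)))  →  cons(a, cons(k(cons(cons(b, c), cons(c, b)), cons(cons(b, c), cons(c, b))), a))   [R4 at ε]
2. cons(a, cons(k(cons(cons(b, c), cons(c, b)), cons(cons(b, c), cons(c, b))), a))  →  cons(a, cons(cons(c, b), a))   [R4 at 2.1]

yes — NF(t₁) = cons(a, cons(cons(c, b), a)), NF(t₂) = cons(a, cons(cons(c, b), a))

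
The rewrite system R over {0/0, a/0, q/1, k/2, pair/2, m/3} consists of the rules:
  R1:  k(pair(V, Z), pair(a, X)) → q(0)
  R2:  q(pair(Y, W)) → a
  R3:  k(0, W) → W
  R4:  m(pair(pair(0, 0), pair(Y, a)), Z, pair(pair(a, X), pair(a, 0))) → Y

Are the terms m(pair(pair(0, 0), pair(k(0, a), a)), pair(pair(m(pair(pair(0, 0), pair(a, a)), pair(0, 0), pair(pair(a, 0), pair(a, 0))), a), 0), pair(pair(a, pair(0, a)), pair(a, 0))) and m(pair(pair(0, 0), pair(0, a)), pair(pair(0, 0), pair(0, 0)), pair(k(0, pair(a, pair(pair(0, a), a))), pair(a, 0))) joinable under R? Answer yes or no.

no — NF(t₁) = a, NF(t₂) = 0

Reduce t₁ = m(pair(pair(0, 0), pair(k(0, a), a)), pair(pair(m(pair(pair(0, 0), pair(a, a)), pair(0, 0), pair(pair(a, 0), pair(a, 0))), a), 0), pair(pair(a, pair(0, a)), pair(a, 0))):
1. m(pair(pair(0, 0), pair(k(0, a), a)), pair(pair(m(pair(pair(0, 0), pair(a, a)), pair(0, 0), pair(pair(a, 0), pair(a, 0))), a), 0), pair(pair(a, pair(0, a)), pair(a, 0)))  →  k(0, a)   [R4 at ε]
2. k(0, a)  →  a   [R3 at ε]

Reduce t₂ = m(pair(pair(0, 0), pair(0, a)), pair(pair(0, 0), pair(0, 0)), pair(k(0, pair(a, pair(pair(0, a), a))), pair(a, 0))):
1. m(pair(pair(0, 0), pair(0, a)), pair(pair(0, 0), pair(0, 0)), pair(k(0, pair(a, pair(pair(0, a), a))), pair(a, 0)))  →  m(pair(pair(0, 0), pair(0, a)), pair(pair(0, 0), pair(0, 0)), pair(pair(a, pair(pair(0, a), a)), pair(a, 0)))   [R3 at 3.1]
2. m(pair(pair(0, 0), pair(0, a)), pair(pair(0, 0), pair(0, 0)), pair(pair(a, pair(pair(0, a), a)), pair(a, 0)))  →  0   [R4 at ε]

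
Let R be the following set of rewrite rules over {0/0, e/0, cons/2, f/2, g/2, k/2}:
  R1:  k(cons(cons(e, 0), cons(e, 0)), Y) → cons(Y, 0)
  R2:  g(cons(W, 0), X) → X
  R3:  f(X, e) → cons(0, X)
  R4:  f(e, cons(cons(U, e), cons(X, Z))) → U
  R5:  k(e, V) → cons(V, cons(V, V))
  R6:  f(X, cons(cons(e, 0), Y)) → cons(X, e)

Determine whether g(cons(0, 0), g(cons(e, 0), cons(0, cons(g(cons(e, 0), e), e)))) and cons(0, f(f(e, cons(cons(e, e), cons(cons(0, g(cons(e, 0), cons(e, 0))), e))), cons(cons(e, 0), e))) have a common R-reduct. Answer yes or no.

yes — NF(t₁) = cons(0, cons(e, e)), NF(t₂) = cons(0, cons(e, e))

Reduce t₁ = g(cons(0, 0), g(cons(e, 0), cons(0, cons(g(cons(e, 0), e), e)))):
1. g(cons(0, 0), g(cons(e, 0), cons(0, cons(g(cons(e, 0), e), e))))  →  g(cons(e, 0), cons(0, cons(g(cons(e, 0), e), e)))   [R2 at ε]
2. g(cons(e, 0), cons(0, cons(g(cons(e, 0), e), e)))  →  cons(0, cons(g(cons(e, 0), e), e))   [R2 at ε]
3. cons(0, cons(g(cons(e, 0), e), e))  →  cons(0, cons(e, e))   [R2 at 2.1]

Reduce t₂ = cons(0, f(f(e, cons(cons(e, e), cons(cons(0, g(cons(e, 0), cons(e, 0))), e))), cons(cons(e, 0), e))):
1. cons(0, f(f(e, cons(cons(e, e), cons(cons(0, g(cons(e, 0), cons(e, 0))), e))), cons(cons(e, 0), e)))  →  cons(0, cons(f(e, cons(cons(e, e), cons(cons(0, g(cons(e, 0), cons(e, 0))), e))), e))   [R6 at 2]
2. cons(0, cons(f(e, cons(cons(e, e), cons(cons(0, g(cons(e, 0), cons(e, 0))), e))), e))  →  cons(0, cons(e, e))   [R4 at 2.1]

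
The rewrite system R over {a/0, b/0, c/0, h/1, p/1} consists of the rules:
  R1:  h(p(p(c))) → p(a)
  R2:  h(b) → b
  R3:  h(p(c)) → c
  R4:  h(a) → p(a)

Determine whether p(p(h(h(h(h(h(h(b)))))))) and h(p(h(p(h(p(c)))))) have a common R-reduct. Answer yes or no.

no — NF(t₁) = p(p(b)), NF(t₂) = c

Reduce t₁ = p(p(h(h(h(h(h(h(b)))))))):
1. p(p(h(h(h(h(h(h(b))))))))  →  p(p(h(h(h(h(h(b)))))))   [R2 at 1.1.1.1.1.1.1]
2. p(p(h(h(h(h(h(b)))))))  →  p(p(h(h(h(h(b))))))   [R2 at 1.1.1.1.1.1]
3. p(p(h(h(h(h(b))))))  →  p(p(h(h(h(b)))))   [R2 at 1.1.1.1.1]
4. p(p(h(h(h(b)))))  →  p(p(h(h(b))))   [R2 at 1.1.1.1]
5. p(p(h(h(b))))  →  p(p(h(b)))   [R2 at 1.1.1]
6. p(p(h(b)))  →  p(p(b))   [R2 at 1.1]

Reduce t₂ = h(p(h(p(h(p(c)))))):
1. h(p(h(p(h(p(c))))))  →  h(p(h(p(c))))   [R3 at 1.1.1.1]
2. h(p(h(p(c))))  →  h(p(c))   [R3 at 1.1]
3. h(p(c))  →  c   [R3 at ε]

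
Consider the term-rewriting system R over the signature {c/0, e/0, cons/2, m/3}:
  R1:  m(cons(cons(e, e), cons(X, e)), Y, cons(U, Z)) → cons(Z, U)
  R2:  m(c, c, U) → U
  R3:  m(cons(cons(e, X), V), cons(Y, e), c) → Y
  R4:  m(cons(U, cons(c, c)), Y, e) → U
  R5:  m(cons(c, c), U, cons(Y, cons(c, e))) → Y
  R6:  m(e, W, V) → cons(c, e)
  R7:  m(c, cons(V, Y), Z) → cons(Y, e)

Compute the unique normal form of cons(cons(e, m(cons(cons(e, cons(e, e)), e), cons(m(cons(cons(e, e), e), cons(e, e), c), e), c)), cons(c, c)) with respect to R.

cons(cons(e, e), cons(c, c))

1. cons(cons(e, m(cons(cons(e, cons(e, e)), e), cons(m(cons(cons(e, e), e), cons(e, e), c), e), c)), cons(c, c))  →  cons(cons(e, m(cons(cons(e, e), e), cons(e, e), c)), cons(c, c))   [R3 at 1.2]
2. cons(cons(e, m(cons(cons(e, e), e), cons(e, e), c)), cons(c, c))  →  cons(cons(e, e), cons(c, c))   [R3 at 1.2]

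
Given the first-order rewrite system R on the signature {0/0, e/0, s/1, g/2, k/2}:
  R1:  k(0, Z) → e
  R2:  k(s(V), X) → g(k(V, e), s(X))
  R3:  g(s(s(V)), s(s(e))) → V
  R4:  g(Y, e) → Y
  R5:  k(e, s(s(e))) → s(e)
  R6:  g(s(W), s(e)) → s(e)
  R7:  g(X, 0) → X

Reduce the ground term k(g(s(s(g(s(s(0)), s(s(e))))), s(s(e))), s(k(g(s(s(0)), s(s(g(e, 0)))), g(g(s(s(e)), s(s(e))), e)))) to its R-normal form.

1. k(g(s(s(g(s(s(0)), s(s(e))))), s(s(e))), s(k(g(s(s(0)), s(s(g(e, 0)))), g(g(s(s(e)), s(s(e))), e))))  →  k(g(s(s(0)), s(s(e))), s(k(g(s(s(0)), s(s(g(e, 0)))), g(g(s(s(e)), s(s(e))), e))))   [R3 at 1]
2. k(g(s(s(0)), s(s(e))), s(k(g(s(s(0)), s(s(g(e, 0)))), g(g(s(s(e)), s(s(e))), e))))  →  k(0, s(k(g(s(s(0)), s(s(g(e, 0)))), g(g(s(s(e)), s(s(e))), e))))   [R3 at 1]
3. k(0, s(k(g(s(s(0)), s(s(g(e, 0)))), g(g(s(s(e)), s(s(e))), e))))  →  e   [R1 at ε]

e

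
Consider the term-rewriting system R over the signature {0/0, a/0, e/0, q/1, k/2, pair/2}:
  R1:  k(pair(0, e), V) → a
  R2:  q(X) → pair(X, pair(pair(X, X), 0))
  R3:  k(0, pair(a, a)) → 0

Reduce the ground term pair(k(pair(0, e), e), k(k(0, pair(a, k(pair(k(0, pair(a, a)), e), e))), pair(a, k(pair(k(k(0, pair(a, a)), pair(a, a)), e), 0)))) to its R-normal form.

pair(a, 0)

1. pair(k(pair(0, e), e), k(k(0, pair(a, k(pair(k(0, pair(a, a)), e), e))), pair(a, k(pair(k(k(0, pair(a, a)), pair(a, a)), e), 0))))  →  pair(a, k(k(0, pair(a, k(pair(k(0, pair(a, a)), e), e))), pair(a, k(pair(k(k(0, pair(a, a)), pair(a, a)), e), 0))))   [R1 at 1]
2. pair(a, k(k(0, pair(a, k(pair(k(0, pair(a, a)), e), e))), pair(a, k(pair(k(k(0, pair(a, a)), pair(a, a)), e), 0))))  →  pair(a, k(k(0, pair(a, k(pair(0, e), e))), pair(a, k(pair(k(k(0, pair(a, a)), pair(a, a)), e), 0))))   [R3 at 2.1.2.2.1.1]
3. pair(a, k(k(0, pair(a, k(pair(0, e), e))), pair(a, k(pair(k(k(0, pair(a, a)), pair(a, a)), e), 0))))  →  pair(a, k(k(0, pair(a, a)), pair(a, k(pair(k(k(0, pair(a, a)), pair(a, a)), e), 0))))   [R1 at 2.1.2.2]
4. pair(a, k(k(0, pair(a, a)), pair(a, k(pair(k(k(0, pair(a, a)), pair(a, a)), e), 0))))  →  pair(a, k(0, pair(a, k(pair(k(k(0, pair(a, a)), pair(a, a)), e), 0))))   [R3 at 2.1]
5. pair(a, k(0, pair(a, k(pair(k(k(0, pair(a, a)), pair(a, a)), e), 0))))  →  pair(a, k(0, pair(a, k(pair(k(0, pair(a, a)), e), 0))))   [R3 at 2.2.2.1.1.1]
6. pair(a, k(0, pair(a, k(pair(k(0, pair(a, a)), e), 0))))  →  pair(a, k(0, pair(a, k(pair(0, e), 0))))   [R3 at 2.2.2.1.1]
7. pair(a, k(0, pair(a, k(pair(0, e), 0))))  →  pair(a, k(0, pair(a, a)))   [R1 at 2.2.2]
8. pair(a, k(0, pair(a, a)))  →  pair(a, 0)   [R3 at 2]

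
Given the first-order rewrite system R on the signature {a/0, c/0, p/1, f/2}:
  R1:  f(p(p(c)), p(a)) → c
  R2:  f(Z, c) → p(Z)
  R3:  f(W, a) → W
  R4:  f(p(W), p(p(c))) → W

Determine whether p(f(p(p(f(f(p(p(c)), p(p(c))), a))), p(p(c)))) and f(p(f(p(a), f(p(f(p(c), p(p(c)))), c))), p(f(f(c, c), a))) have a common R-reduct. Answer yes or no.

no — NF(t₁) = p(p(p(c))), NF(t₂) = a

Reduce t₁ = p(f(p(p(f(f(p(p(c)), p(p(c))), a))), p(p(c)))):
1. p(f(p(p(f(f(p(p(c)), p(p(c))), a))), p(p(c))))  →  p(p(f(f(p(p(c)), p(p(c))), a)))   [R4 at 1]
2. p(p(f(f(p(p(c)), p(p(c))), a)))  →  p(p(f(p(p(c)), p(p(c)))))   [R3 at 1.1]
3. p(p(f(p(p(c)), p(p(c)))))  →  p(p(p(c)))   [R4 at 1.1]

Reduce t₂ = f(p(f(p(a), f(p(f(p(c), p(p(c)))), c))), p(f(f(c, c), a))):
1. f(p(f(p(a), f(p(f(p(c), p(p(c)))), c))), p(f(f(c, c), a)))  →  f(p(f(p(a), p(p(f(p(c), p(p(c))))))), p(f(f(c, c), a)))   [R2 at 1.1.2]
2. f(p(f(p(a), p(p(f(p(c), p(p(c))))))), p(f(f(c, c), a)))  →  f(p(f(p(a), p(p(c)))), p(f(f(c, c), a)))   [R4 at 1.1.2.1.1]
3. f(p(f(p(a), p(p(c)))), p(f(f(c, c), a)))  →  f(p(a), p(f(f(c, c), a)))   [R4 at 1.1]
4. f(p(a), p(f(f(c, c), a)))  →  f(p(a), p(f(c, c)))   [R3 at 2.1]
5. f(p(a), p(f(c, c)))  →  f(p(a), p(p(c)))   [R2 at 2.1]
6. f(p(a), p(p(c)))  →  a   [R4 at ε]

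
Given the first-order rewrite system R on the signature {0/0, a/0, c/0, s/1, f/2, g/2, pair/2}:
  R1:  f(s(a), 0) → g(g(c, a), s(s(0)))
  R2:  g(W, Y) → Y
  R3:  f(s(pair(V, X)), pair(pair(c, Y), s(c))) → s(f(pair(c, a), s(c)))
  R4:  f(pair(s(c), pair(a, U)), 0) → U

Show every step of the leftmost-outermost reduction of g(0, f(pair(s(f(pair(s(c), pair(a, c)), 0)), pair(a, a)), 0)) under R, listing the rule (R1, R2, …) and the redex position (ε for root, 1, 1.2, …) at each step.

1. g(0, f(pair(s(f(pair(s(c), pair(a, c)), 0)), pair(a, a)), 0))  →  f(pair(s(f(pair(s(c), pair(a, c)), 0)), pair(a, a)), 0)   [R2 at ε]
2. f(pair(s(f(pair(s(c), pair(a, c)), 0)), pair(a, a)), 0)  →  f(pair(s(c), pair(a, a)), 0)   [R4 at 1.1.1]
3. f(pair(s(c), pair(a, a)), 0)  →  a   [R4 at ε]

a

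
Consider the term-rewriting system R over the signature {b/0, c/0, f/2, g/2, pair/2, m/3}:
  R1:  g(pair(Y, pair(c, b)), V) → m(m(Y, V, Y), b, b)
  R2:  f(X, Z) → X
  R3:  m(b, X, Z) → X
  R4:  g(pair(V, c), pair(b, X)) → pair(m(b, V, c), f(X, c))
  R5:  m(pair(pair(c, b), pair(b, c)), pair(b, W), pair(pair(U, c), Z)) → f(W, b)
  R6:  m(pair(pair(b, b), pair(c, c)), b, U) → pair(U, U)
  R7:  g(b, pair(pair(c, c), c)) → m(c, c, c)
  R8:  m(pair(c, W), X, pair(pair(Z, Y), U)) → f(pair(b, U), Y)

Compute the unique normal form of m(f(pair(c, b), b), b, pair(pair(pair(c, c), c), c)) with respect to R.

1. m(f(pair(c, b), b), b, pair(pair(pair(c, c), c), c))  →  m(pair(c, b), b, pair(pair(pair(c, c), c), c))   [R2 at 1]
2. m(pair(c, b), b, pair(pair(pair(c, c), c), c))  →  f(pair(b, c), c)   [R8 at ε]
3. f(pair(b, c), c)  →  pair(b, c)   [R2 at ε]

pair(b, c)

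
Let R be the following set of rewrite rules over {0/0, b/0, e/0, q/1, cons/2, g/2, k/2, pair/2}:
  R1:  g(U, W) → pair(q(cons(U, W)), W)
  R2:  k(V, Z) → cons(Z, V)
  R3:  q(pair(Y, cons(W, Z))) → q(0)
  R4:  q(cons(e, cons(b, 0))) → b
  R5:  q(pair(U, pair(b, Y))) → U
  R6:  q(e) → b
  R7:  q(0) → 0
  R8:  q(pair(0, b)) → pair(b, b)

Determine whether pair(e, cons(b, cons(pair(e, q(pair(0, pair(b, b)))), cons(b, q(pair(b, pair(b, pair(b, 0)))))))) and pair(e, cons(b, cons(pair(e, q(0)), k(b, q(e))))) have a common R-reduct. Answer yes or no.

yes — NF(t₁) = pair(e, cons(b, cons(pair(e, 0), cons(b, b)))), NF(t₂) = pair(e, cons(b, cons(pair(e, 0), cons(b, b))))

Reduce t₁ = pair(e, cons(b, cons(pair(e, q(pair(0, pair(b, b)))), cons(b, q(pair(b, pair(b, pair(b, 0)))))))):
1. pair(e, cons(b, cons(pair(e, q(pair(0, pair(b, b)))), cons(b, q(pair(b, pair(b, pair(b, 0))))))))  →  pair(e, cons(b, cons(pair(e, 0), cons(b, q(pair(b, pair(b, pair(b, 0))))))))   [R5 at 2.2.1.2]
2. pair(e, cons(b, cons(pair(e, 0), cons(b, q(pair(b, pair(b, pair(b, 0))))))))  →  pair(e, cons(b, cons(pair(e, 0), cons(b, b))))   [R5 at 2.2.2.2]

Reduce t₂ = pair(e, cons(b, cons(pair(e, q(0)), k(b, q(e))))):
1. pair(e, cons(b, cons(pair(e, q(0)), k(b, q(e)))))  →  pair(e, cons(b, cons(pair(e, 0), k(b, q(e)))))   [R7 at 2.2.1.2]
2. pair(e, cons(b, cons(pair(e, 0), k(b, q(e)))))  →  pair(e, cons(b, cons(pair(e, 0), cons(q(e), b))))   [R2 at 2.2.2]
3. pair(e, cons(b, cons(pair(e, 0), cons(q(e), b))))  →  pair(e, cons(b, cons(pair(e, 0), cons(b, b))))   [R6 at 2.2.2.1]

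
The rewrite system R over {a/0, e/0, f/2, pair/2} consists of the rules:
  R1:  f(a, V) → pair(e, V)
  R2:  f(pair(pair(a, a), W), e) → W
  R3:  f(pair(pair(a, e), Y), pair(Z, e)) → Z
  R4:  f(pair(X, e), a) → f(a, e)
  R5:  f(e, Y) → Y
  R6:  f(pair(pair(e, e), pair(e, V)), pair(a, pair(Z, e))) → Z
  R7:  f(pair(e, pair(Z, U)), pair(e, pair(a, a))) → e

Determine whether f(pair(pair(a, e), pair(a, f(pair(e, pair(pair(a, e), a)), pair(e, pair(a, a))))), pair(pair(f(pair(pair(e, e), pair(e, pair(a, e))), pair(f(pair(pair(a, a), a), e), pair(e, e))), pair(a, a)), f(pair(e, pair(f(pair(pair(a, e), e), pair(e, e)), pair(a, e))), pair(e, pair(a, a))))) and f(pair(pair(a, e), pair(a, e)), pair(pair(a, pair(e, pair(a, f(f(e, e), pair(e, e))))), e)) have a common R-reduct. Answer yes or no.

Reduce t₁ = f(pair(pair(a, e), pair(a, f(pair(e, pair(pair(a, e), a)), pair(e, pair(a, a))))), pair(pair(f(pair(pair(e, e), pair(e, pair(a, e))), pair(f(pair(pair(a, a), a), e), pair(e, e))), pair(a, a)), f(pair(e, pair(f(pair(pair(a, e), e), pair(e, e)), pair(a, e))), pair(e, pair(a, a))))):
1. f(pair(pair(a, e), pair(a, f(pair(e, pair(pair(a, e), a)), pair(e, pair(a, a))))), pair(pair(f(pair(pair(e, e), pair(e, pair(a, e))), pair(f(pair(pair(a, a), a), e), pair(e, e))), pair(a, a)), f(pair(e, pair(f(pair(pair(a, e), e), pair(e, e)), pair(a, e))), pair(e, pair(a, a)))))  →  f(pair(pair(a, e), pair(a, e)), pair(pair(f(pair(pair(e, e), pair(e, pair(a, e))), pair(f(pair(pair(a, a), a), e), pair(e, e))), pair(a, a)), f(pair(e, pair(f(pair(pair(a, e), e), pair(e, e)), pair(a, e))), pair(e, pair(a, a)))))   [R7 at 1.2.2]
2. f(pair(pair(a, e), pair(a, e)), pair(pair(f(pair(pair(e, e), pair(e, pair(a, e))), pair(f(pair(pair(a, a), a), e), pair(e, e))), pair(a, a)), f(pair(e, pair(f(pair(pair(a, e), e), pair(e, e)), pair(a, e))), pair(e, pair(a, a)))))  →  f(pair(pair(a, e), pair(a, e)), pair(pair(f(pair(pair(e, e), pair(e, pair(a, e))), pair(a, pair(e, e))), pair(a, a)), f(pair(e, pair(f(pair(pair(a, e), e), pair(e, e)), pair(a, e))), pair(e, pair(a, a)))))   [R2 at 2.1.1.2.1]
3. f(pair(pair(a, e), pair(a, e)), pair(pair(f(pair(pair(e, e), pair(e, pair(a, e))), pair(a, pair(e, e))), pair(a, a)), f(pair(e, pair(f(pair(pair(a, e), e), pair(e, e)), pair(a, e))), pair(e, pair(a, a)))))  →  f(pair(pair(a, e), pair(a, e)), pair(pair(e, pair(a, a)), f(pair(e, pair(f(pair(pair(a, e), e), pair(e, e)), pair(a, e))), pair(e, pair(a, a)))))   [R6 at 2.1.1]
4. f(pair(pair(a, e), pair(a, e)), pair(pair(e, pair(a, a)), f(pair(e, pair(f(pair(pair(a, e), e), pair(e, e)), pair(a, e))), pair(e, pair(a, a)))))  →  f(pair(pair(a, e), pair(a, e)), pair(pair(e, pair(a, a)), e))   [R7 at 2.2]
5. f(pair(pair(a, e), pair(a, e)), pair(pair(e, pair(a, a)), e))  →  pair(e, pair(a, a))   [R3 at ε]

Reduce t₂ = f(pair(pair(a, e), pair(a, e)), pair(pair(a, pair(e, pair(a, f(f(e, e), pair(e, e))))), e)):
1. f(pair(pair(a, e), pair(a, e)), pair(pair(a, pair(e, pair(a, f(f(e, e), pair(e, e))))), e))  →  pair(a, pair(e, pair(a, f(f(e, e), pair(e, e)))))   [R3 at ε]
2. pair(a, pair(e, pair(a, f(f(e, e), pair(e, e)))))  →  pair(a, pair(e, pair(a, f(e, pair(e, e)))))   [R5 at 2.2.2.1]
3. pair(a, pair(e, pair(a, f(e, pair(e, e)))))  →  pair(a, pair(e, pair(a, pair(e, e))))   [R5 at 2.2.2]

no — NF(t₁) = pair(e, pair(a, a)), NF(t₂) = pair(a, pair(e, pair(a, pair(e, e))))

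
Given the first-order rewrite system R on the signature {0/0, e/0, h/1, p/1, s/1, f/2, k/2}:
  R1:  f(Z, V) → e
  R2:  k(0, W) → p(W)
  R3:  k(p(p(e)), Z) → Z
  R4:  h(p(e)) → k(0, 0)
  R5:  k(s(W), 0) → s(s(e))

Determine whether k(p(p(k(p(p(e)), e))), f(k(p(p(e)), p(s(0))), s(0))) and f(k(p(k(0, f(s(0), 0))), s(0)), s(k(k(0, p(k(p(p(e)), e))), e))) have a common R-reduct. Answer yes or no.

yes — NF(t₁) = e, NF(t₂) = e

Reduce t₁ = k(p(p(k(p(p(e)), e))), f(k(p(p(e)), p(s(0))), s(0))):
1. k(p(p(k(p(p(e)), e))), f(k(p(p(e)), p(s(0))), s(0)))  →  k(p(p(e)), f(k(p(p(e)), p(s(0))), s(0)))   [R3 at 1.1.1]
2. k(p(p(e)), f(k(p(p(e)), p(s(0))), s(0)))  →  f(k(p(p(e)), p(s(0))), s(0))   [R3 at ε]
3. f(k(p(p(e)), p(s(0))), s(0))  →  e   [R1 at ε]

Reduce t₂ = f(k(p(k(0, f(s(0), 0))), s(0)), s(k(k(0, p(k(p(p(e)), e))), e))):
1. f(k(p(k(0, f(s(0), 0))), s(0)), s(k(k(0, p(k(p(p(e)), e))), e)))  →  e   [R1 at ε]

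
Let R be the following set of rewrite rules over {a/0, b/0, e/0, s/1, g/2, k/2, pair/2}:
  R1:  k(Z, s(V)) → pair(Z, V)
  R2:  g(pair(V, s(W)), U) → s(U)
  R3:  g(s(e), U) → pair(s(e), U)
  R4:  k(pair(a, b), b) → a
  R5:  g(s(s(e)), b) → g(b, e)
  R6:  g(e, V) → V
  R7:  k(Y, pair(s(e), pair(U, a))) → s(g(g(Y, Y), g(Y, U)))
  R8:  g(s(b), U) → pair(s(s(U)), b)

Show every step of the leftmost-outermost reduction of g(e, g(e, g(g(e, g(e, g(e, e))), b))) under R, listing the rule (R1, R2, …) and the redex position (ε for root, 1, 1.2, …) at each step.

b

1. g(e, g(e, g(g(e, g(e, g(e, e))), b)))  →  g(e, g(g(e, g(e, g(e, e))), b))   [R6 at ε]
2. g(e, g(g(e, g(e, g(e, e))), b))  →  g(g(e, g(e, g(e, e))), b)   [R6 at ε]
3. g(g(e, g(e, g(e, e))), b)  →  g(g(e, g(e, e)), b)   [R6 at 1]
4. g(g(e, g(e, e)), b)  →  g(g(e, e), b)   [R6 at 1]
5. g(g(e, e), b)  →  g(e, b)   [R6 at 1]
6. g(e, b)  →  b   [R6 at ε]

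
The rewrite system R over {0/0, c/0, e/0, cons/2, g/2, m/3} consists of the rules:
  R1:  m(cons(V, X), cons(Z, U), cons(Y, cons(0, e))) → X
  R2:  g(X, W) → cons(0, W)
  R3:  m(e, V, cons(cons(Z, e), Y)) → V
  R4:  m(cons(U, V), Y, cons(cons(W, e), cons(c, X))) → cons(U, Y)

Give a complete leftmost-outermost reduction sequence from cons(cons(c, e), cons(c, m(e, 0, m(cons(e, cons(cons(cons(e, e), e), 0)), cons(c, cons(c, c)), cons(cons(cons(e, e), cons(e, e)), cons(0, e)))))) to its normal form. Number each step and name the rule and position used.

1. cons(cons(c, e), cons(c, m(e, 0, m(cons(e, cons(cons(cons(e, e), e), 0)), cons(c, cons(c, c)), cons(cons(cons(e, e), cons(e, e)), cons(0, e))))))  →  cons(cons(c, e), cons(c, m(e, 0, cons(cons(cons(e, e), e), 0))))   [R1 at 2.2.3]
2. cons(cons(c, e), cons(c, m(e, 0, cons(cons(cons(e, e), e), 0))))  →  cons(cons(c, e), cons(c, 0))   [R3 at 2.2]

cons(cons(c, e), cons(c, 0))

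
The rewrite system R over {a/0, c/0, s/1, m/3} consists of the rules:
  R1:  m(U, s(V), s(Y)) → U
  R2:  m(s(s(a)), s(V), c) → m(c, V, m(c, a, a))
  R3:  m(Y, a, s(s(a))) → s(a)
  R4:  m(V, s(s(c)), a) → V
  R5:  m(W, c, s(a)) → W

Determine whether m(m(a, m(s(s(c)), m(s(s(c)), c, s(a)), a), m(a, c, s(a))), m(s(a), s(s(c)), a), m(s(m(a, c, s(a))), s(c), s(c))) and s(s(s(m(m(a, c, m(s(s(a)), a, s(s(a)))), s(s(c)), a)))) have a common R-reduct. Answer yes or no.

Reduce t₁ = m(m(a, m(s(s(c)), m(s(s(c)), c, s(a)), a), m(a, c, s(a))), m(s(a), s(s(c)), a), m(s(m(a, c, s(a))), s(c), s(c))):
1. m(m(a, m(s(s(c)), m(s(s(c)), c, s(a)), a), m(a, c, s(a))), m(s(a), s(s(c)), a), m(s(m(a, c, s(a))), s(c), s(c)))  →  m(m(a, m(s(s(c)), s(s(c)), a), m(a, c, s(a))), m(s(a), s(s(c)), a), m(s(m(a, c, s(a))), s(c), s(c)))   [R5 at 1.2.2]
2. m(m(a, m(s(s(c)), s(s(c)), a), m(a, c, s(a))), m(s(a), s(s(c)), a), m(s(m(a, c, s(a))), s(c), s(c)))  →  m(m(a, s(s(c)), m(a, c, s(a))), m(s(a), s(s(c)), a), m(s(m(a, c, s(a))), s(c), s(c)))   [R4 at 1.2]
3. m(m(a, s(s(c)), m(a, c, s(a))), m(s(a), s(s(c)), a), m(s(m(a, c, s(a))), s(c), s(c)))  →  m(m(a, s(s(c)), a), m(s(a), s(s(c)), a), m(s(m(a, c, s(a))), s(c), s(c)))   [R5 at 1.3]
4. m(m(a, s(s(c)), a), m(s(a), s(s(c)), a), m(s(m(a, c, s(a))), s(c), s(c)))  →  m(a, m(s(a), s(s(c)), a), m(s(m(a, c, s(a))), s(c), s(c)))   [R4 at 1]
5. m(a, m(s(a), s(s(c)), a), m(s(m(a, c, s(a))), s(c), s(c)))  →  m(a, s(a), m(s(m(a, c, s(a))), s(c), s(c)))   [R4 at 2]
6. m(a, s(a), m(s(m(a, c, s(a))), s(c), s(c)))  →  m(a, s(a), s(m(a, c, s(a))))   [R1 at 3]
7. m(a, s(a), s(m(a, c, s(a))))  →  a   [R1 at ε]

Reduce t₂ = s(s(s(m(m(a, c, m(s(s(a)), a, s(s(a)))), s(s(c)), a)))):
1. s(s(s(m(m(a, c, m(s(s(a)), a, s(s(a)))), s(s(c)), a))))  →  s(s(s(m(a, c, m(s(s(a)), a, s(s(a)))))))   [R4 at 1.1.1]
2. s(s(s(m(a, c, m(s(s(a)), a, s(s(a)))))))  →  s(s(s(m(a, c, s(a)))))   [R3 at 1.1.1.3]
3. s(s(s(m(a, c, s(a)))))  →  s(s(s(a)))   [R5 at 1.1.1]

no — NF(t₁) = a, NF(t₂) = s(s(s(a)))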